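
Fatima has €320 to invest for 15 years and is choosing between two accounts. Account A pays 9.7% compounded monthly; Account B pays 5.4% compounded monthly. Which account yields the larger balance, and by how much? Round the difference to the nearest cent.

A: (1 + 0.097/12)^180 ≈ 4.259496131, so 320 × 4.259496131 ≈ 1,363.0388.
B: (1 + 0.0045)^180 ≈ 2.24382713, so 320 × 2.24382713 ≈ 718.0247.
Difference ≈ 645.0141 in favor of A.

Account A, by €645.01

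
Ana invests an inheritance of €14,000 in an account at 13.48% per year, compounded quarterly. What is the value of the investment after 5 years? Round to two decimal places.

€27,165.54

Periodic rate = 13.48%/4 = 0.0337; periods = 4·5 = 20.
A = 14,000·(1 + 0.0337)^20 ≈ 14,000·1.940395798 ≈ 27,165.5412.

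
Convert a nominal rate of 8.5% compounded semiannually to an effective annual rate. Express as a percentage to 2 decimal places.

One year is 2 periods at 0.0425 each: (1 + 0.0425)^2 ≈ 1.086806.
EAR = 1.086806 − 1 ≈ 8.68062%.

8.68%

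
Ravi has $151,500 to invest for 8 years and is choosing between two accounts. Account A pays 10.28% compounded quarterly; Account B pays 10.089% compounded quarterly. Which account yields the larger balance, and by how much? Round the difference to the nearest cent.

A: (1 + 0.0257)^32 ≈ 2.25243038103, so 151,500 × 2.25243038103 ≈ 341,243.2027.
B: (1 + 0.0252225)^32 ≈ 2.21911660393, so 151,500 × 2.21911660393 ≈ 336,196.1655.
Difference ≈ 5,047.0372 in favor of A.

Account A, by $5,047.04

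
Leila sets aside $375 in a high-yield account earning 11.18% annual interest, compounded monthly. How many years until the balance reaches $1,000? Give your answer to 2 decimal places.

8.81 years

We need (1 + 0.00931667)^(12t) = 2.6667, so 12t = ln 2.6667 / ln 1.009317 ≈ 105.7665.
t ≈ 105.7665/12 = 8.8139 years.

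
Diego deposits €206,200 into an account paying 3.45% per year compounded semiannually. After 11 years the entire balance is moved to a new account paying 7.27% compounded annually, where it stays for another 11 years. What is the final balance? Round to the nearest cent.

After 11 years at 3.45%: 206,200 × 1.45683164839 ≈ 300,398.6859.
Then 11 years at 7.27%: 300,398.6859 × 2.16401908624 ≈ 650,068.4898.

€650,068.49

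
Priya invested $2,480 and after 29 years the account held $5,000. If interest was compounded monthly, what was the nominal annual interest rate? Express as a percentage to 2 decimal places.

2.42%

(1 + r/12)^348 = 5,000/2,480 = 2.01613.
1 + r/12 = 2.01613^(1/348) ≈ 1.002017, so r/12 ≈ 0.00201691.
r ≈ 12·0.00201691 = 2.42030%.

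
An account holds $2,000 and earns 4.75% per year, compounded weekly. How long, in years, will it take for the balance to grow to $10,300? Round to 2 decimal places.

(1 + 0.000913462)^(52t) = 10,300/2,000 = 5.15.
52t·ln(1 + 0.000913462) = ln(5.15); 52t = 1.639/0.000913045 ≈ 1795.0895.
t ≈ 34.5210 years.

34.52 years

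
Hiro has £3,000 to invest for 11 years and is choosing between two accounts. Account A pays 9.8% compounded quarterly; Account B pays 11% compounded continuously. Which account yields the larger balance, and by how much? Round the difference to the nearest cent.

A: (1 + 0.0245)^44 ≈ 2.900857267, so 3,000 × 2.900857267 ≈ 8,702.5718.
B: e^(0.11·11) = e^1.21 ≈ 3.3534846525, so 3,000 × 3.3534846525 ≈ 10,060.4540.
Difference ≈ 1,357.8822 in favor of B.

Account B, by £1,357.88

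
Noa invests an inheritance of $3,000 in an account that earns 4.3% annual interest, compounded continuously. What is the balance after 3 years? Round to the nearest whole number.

$3,413

A = P·e^(rt) = 3,000·e^(0.043·3) = 3,000·e^0.129.
e^0.129 ≈ 1.137690124, so A ≈ 3,413.0704.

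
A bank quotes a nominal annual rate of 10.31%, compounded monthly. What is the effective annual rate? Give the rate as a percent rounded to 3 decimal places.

EAR = (1 + 10.31%/12)^12 − 1 = (1 + 0.00859167)^12 − 1.
(1 + 0.00859167)^12 ≈ 1.108114, so EAR ≈ 10.81142%.

10.811%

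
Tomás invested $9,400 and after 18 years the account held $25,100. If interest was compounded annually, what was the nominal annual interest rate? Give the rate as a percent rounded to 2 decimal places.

5.61%

(1 + r)^18 = 25,100/9,400 = 2.67021.
1 + r = 2.67021^(1/18) ≈ 1.05608, so r ≈ 0.0560804.
r ≈ 5.60804%.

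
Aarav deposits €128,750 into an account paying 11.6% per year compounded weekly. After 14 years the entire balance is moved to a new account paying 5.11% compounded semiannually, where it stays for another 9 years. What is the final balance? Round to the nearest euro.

€1,026,784

After 14 years at 11.6%: 128,750 × 5.064175318197 ≈ 652,012.5722.
Then 9 years at 5.11%: 652,012.5722 × 1.574791642144 ≈ 1,026,783.9493.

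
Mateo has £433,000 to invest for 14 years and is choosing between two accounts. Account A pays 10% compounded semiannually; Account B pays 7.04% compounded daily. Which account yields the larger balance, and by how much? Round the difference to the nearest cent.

A: (1 + 0.05)^28 ≈ 3.920129138459, so 433,000 × 3.920129138459 ≈ 1,697,415.9170.
B: (1 + 0.0704/365)^5110 ≈ 2.67916442067, so 433,000 × 2.67916442067 ≈ 1,160,078.1941.
Difference ≈ 537,337.7228 in favor of A.

Account A, by £537,337.72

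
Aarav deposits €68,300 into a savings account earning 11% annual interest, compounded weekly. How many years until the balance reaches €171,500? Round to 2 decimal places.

8.38 years

(1 + 0.00211538)^(52t) = 171,500/68,300 = 2.511.
52t·ln(1 + 0.00211538) = ln(2.511); 52t = 0.92067/0.00211315 ≈ 435.6876.
t ≈ 8.3786 years.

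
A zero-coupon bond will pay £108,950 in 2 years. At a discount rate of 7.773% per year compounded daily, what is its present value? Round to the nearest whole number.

Growth factor = (1 + 0.07773/365)^730 ≈ 1.16817587275.
P = 108,950/1.16817587275 ≈ 93,265.0661.

£93,265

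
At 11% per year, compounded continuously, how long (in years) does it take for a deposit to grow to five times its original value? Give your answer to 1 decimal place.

14.6 years

e^(0.11t) = 5, so 0.11t = ln 5 ≈ 1.6094.
t ≈ 1.6094/0.11 ≈ 14.6313.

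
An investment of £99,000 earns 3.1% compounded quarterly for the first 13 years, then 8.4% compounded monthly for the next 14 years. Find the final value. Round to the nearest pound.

After 13 years at 3.1%: 99,000 × 1.49398402934 ≈ 147,904.4189.
Then 14 years at 8.4%: 147,904.4189 × 3.22813027603 ≈ 477,454.7326.

£477,455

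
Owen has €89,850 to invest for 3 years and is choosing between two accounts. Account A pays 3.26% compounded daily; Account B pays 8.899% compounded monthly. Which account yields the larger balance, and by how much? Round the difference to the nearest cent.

A: (1 + 0.0326/365)^1095 ≈ 1.1027373987, so 89,850 × 1.1027373987 ≈ 99,080.9553.
B: (1 + 0.08899/12)^36 ≈ 1.30471544136, so 89,850 × 1.30471544136 ≈ 117,228.6824.
Difference ≈ 18,147.7271 in favor of B.

Account B, by €18,147.73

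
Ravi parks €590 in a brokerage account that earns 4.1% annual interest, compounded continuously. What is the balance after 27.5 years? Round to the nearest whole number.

€1,822

A = P·e^(rt) = 590·e^(0.041·27.5) = 590·e^1.1275.
e^1.1275 ≈ 3.087927025, so A ≈ 1,821.8769.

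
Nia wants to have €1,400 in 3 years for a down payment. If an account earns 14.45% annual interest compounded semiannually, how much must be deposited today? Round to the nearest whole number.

Periodic rate = 14.45%/2 = 0.07225; 6 periods.
P = 1,400/(1 + 0.07225)^6 ≈ 1,400/1.519764618 ≈ 921.1953.

€921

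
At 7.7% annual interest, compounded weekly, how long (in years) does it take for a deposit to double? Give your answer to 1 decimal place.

(1 + 0.00148077)^(52t) = 2.
52t = ln 2 / ln(1 + 0.00148077) ≈ 0.69315/0.00147967 ≈ 468.4459.
t ≈ 9.0086.

9.0 years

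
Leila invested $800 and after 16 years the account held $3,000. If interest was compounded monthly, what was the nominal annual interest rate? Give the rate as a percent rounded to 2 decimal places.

The 192-period growth factor is 3,000/800 = 3.75.
r/12 = 3.75^(1/192) − 1 ≈ 0.0069079, so r ≈ 12·0.0069079 = 8.28947%.

8.29%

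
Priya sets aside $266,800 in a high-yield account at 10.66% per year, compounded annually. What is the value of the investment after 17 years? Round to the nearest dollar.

$1,492,888

Growth factor = (1 + 0.1066)^17 ≈ 5.595531177742.
A ≈ 266,800 × 5.595531177742 ≈ 1,492,887.7182.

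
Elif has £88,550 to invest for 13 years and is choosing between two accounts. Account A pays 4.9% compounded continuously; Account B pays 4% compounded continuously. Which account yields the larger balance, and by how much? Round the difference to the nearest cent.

A: e^(0.049·13) = e^0.637 ≈ 1.8907999623, so 88,550 × 1.8907999623 ≈ 167,430.3367.
B: e^(0.04·13) = e^0.52 ≈ 1.6820276497, so 88,550 × 1.6820276497 ≈ 148,943.5484.
Difference ≈ 18,486.7883 in favor of A.

Account A, by £18,486.79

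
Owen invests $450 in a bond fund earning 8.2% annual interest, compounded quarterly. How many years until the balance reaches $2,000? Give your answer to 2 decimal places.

18.38 years

We need (1 + 0.0205)^(4t) = 4.4444, so 4t = ln 4.4444 / ln 1.0205 ≈ 73.5070.
t ≈ 73.5070/4 = 18.3767 years.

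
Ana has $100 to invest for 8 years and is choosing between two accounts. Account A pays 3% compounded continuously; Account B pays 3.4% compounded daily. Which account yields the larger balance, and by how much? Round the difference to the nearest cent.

Account A growth factor: e^(0.03·8) = e^0.24 ≈ 1.27124915; balance ≈ 127.1249.
Account B growth factor: (1 + 0.034/365)^2920 ≈ 1.31257037; balance ≈ 131.2570.
Account B is larger by 4.1321.

Account B, by $4.13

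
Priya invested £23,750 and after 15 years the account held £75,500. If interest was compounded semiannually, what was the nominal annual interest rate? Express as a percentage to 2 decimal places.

7.86%

The 30-period growth factor is 75,500/23,750 = 3.17895.
r/2 = 3.17895^(1/30) − 1 ≈ 0.0393044, so r ≈ 2·0.0393044 = 7.86089%.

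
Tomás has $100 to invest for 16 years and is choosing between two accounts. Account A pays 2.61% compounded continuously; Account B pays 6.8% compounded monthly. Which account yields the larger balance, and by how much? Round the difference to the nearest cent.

Account A growth factor: e^(0.0261·16) = e^0.4176 ≈ 1.51831323; balance ≈ 151.8313.
Account B growth factor: (1 + 0.068/12)^192 ≈ 2.9592295; balance ≈ 295.9229.
Account B is larger by 144.0916.

Account B, by $144.09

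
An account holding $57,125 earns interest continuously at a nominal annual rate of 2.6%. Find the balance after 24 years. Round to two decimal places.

A = P·e^(rt) = 57,125·e^(0.026·24) = 57,125·e^0.624.
e^0.624 ≈ 1.86637864529, so A ≈ 106,616.8801.

$106,616.88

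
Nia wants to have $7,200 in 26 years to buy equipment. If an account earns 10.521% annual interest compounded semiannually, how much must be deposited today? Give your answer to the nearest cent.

Growth factor = (1 + 0.052605)^52 ≈ 14.3814372.
P = 7,200/14.3814372 ≈ 500.6454.

$500.65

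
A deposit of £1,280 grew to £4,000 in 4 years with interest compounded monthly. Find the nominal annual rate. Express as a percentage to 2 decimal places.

The 48-period growth factor is 4,000/1,280 = 3.125.
r/12 = 3.125^(1/48) − 1 ≈ 0.0240222, so r ≈ 12·0.0240222 = 28.82665%.

28.83%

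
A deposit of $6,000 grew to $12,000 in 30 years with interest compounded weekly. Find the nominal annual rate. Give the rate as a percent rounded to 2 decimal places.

(1 + r/52)^1560 = 12,000/6,000 = 2.
1 + r/52 = 2^(1/1560) ≈ 1.000444, so r/52 ≈ 0.000444424.
r ≈ 52·0.000444424 = 2.31100%.

2.31%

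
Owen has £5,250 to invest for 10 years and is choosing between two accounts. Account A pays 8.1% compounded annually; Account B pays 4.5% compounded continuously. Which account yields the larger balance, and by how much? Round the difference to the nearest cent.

Account A, by £3,206.10

A: (1 + 0.081)^10 ≈ 2.1789985414, so 5,250 × 2.1789985414 ≈ 11,439.7423.
B: e^(0.045·10) = e^0.45 ≈ 1.568312185, so 5,250 × 1.568312185 ≈ 8,233.6390.
Difference ≈ 3,206.1034 in favor of A.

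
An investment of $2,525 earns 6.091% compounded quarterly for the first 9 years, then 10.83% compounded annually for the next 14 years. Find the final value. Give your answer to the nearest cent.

Phase 1: 2,525·(1 + 0.0152275)^36 ≈ 4,350.5365.
Phase 2: 4,350.5365·(1 + 0.1083)^14 ≈ 18,354.6236.

$18,354.62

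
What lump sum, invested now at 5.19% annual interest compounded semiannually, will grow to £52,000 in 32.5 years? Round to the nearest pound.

£9,836

Growth factor = (1 + 0.02595)^65 ≈ 5.286919865.
P = 52,000/5.286919865 ≈ 9,835.5945.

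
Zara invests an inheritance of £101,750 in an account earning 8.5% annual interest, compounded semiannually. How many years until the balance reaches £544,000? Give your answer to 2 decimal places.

We need (1 + 0.0425)^(2t) = 5.3464, so 2t = ln 5.3464 / ln 1.0425 ≈ 40.2778.
t ≈ 40.2778/2 = 20.1389 years.

20.14 years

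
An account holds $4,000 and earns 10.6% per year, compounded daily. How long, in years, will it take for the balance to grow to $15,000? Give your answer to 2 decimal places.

We need (1 + 0.000290411)^(365t) = 3.75, so 365t = ln 3.75 / ln 1.00029 ≈ 4551.9899.
t ≈ 4551.9899/365 = 12.4712 years.

12.47 years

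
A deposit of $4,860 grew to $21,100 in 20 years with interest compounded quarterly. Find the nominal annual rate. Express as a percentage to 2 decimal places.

7.41%

(1 + r/4)^80 = 21,100/4,860 = 4.34156.
1 + r/4 = 4.34156^(1/80) ≈ 1.018522, so r/4 ≈ 0.0185224.
r ≈ 4·0.0185224 = 7.40895%.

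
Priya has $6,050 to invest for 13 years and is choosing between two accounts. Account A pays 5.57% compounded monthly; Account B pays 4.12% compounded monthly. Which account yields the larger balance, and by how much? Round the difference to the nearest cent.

Account A, by $2,132.71

Account A growth factor: (1 + 0.0557/12)^156 ≈ 2.0594205706; balance ≈ 12,459.4945.
Account B growth factor: (1 + 0.0412/12)^156 ≈ 1.7069064737; balance ≈ 10,326.7842.
Account A is larger by 2,132.7103.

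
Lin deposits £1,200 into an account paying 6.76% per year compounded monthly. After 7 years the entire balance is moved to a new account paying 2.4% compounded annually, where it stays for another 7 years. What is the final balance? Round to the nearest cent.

After 7 years at 6.76%: 1,200 × 1.602992409 ≈ 1,923.5909.
Then 7 years at 2.4%: 1,923.5909 × 1.180591621 ≈ 2,270.9753.

£2,270.98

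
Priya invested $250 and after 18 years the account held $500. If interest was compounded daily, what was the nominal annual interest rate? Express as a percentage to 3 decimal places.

(1 + r/365)^6570 = 500/250 = 2.
1 + r/365 = 2^(1/6570) ≈ 1.000106, so r/365 ≈ 0.000105507.
r ≈ 365·0.000105507 = 3.85102%.

3.851%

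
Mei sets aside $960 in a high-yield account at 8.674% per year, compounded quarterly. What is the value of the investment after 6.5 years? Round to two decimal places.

Growth factor = (1 + 0.021685)^26 ≈ 1.746797048.
A ≈ 960 × 1.746797048 ≈ 1,676.9252.

$1,676.93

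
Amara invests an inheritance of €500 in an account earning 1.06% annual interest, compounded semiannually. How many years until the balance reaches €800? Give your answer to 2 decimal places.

We need (1 + 0.0053)^(2t) = 1.6, so 2t = ln 1.6 / ln 1.0053 ≈ 88.9147.
t ≈ 88.9147/2 = 44.4574 years.

44.46 years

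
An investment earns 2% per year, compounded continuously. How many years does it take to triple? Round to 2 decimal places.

e^(0.02t) = 3, so 0.02t = ln 3 ≈ 1.0986.
t ≈ 1.0986/0.02 ≈ 54.9306.

54.93 years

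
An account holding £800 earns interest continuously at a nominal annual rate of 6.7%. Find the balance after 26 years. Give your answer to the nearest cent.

£4,567.00

A = P·e^(rt) = 800·e^(0.067·26) = 800·e^1.742.
e^1.742 ≈ 5.708749512, so A ≈ 4,566.9996.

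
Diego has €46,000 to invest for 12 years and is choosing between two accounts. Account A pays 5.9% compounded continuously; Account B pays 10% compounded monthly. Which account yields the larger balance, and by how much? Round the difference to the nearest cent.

Account A growth factor: e^(0.059·12) = e^0.708 ≈ 2.0299273414; balance ≈ 93,376.6577.
Account B growth factor: (1 + 0.1/12)^144 ≈ 3.30364896752; balance ≈ 151,967.8525.
Account B is larger by 58,591.1948.

Account B, by €58,591.19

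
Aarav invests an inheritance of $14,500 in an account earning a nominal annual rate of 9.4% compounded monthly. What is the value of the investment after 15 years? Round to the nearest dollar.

$59,066

Growth factor = (1 + 0.094/12)^180 ≈ 4.0735146262.
A ≈ 14,500 × 4.0735146262 ≈ 59,065.9621.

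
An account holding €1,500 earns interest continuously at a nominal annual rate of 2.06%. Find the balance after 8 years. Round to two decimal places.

A = P·e^(rt) = 1,500·e^(0.0206·8) = 1,500·e^0.1648.
e^0.1648 ≈ 1.179157264, so A ≈ 1,768.7359.

€1,768.74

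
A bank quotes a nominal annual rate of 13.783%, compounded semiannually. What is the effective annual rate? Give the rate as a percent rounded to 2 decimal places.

14.26%

One year is 2 periods at 0.068915 each: (1 + 0.068915)^2 ≈ 1.142579.
EAR = 1.142579 − 1 ≈ 14.25793%.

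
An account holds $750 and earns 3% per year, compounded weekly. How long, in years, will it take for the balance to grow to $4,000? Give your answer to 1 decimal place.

55.8 years

(1 + 0.000576923)^(52t) = 4,000/750 = 5.3333.
52t·ln(1 + 0.000576923) = ln(5.3333); 52t = 1.674/0.000576757 ≈ 2902.3961.
t ≈ 55.8153 years.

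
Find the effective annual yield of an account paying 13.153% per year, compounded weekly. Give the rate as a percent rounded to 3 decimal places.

EAR = (1 + 13.153%/52)^52 − 1 = (1 + 0.00252942)^52 − 1.
(1 + 0.00252942)^52 ≈ 1.140383, so EAR ≈ 14.03827%.

14.038%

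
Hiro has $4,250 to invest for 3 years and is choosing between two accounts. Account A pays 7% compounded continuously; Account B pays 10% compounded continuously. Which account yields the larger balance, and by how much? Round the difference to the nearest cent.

Account A growth factor: e^(0.07·3) = e^0.21 ≈ 1.23367806; balance ≈ 5,243.1318.
Account B growth factor: e^(0.1·3) = e^0.3 ≈ 1.349858808; balance ≈ 5,736.8999.
Account B is larger by 493.7682.

Account B, by $493.77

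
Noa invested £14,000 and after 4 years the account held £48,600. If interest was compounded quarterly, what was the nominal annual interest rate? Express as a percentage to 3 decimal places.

32.356%

(1 + r/4)^16 = 48,600/14,000 = 3.47143.
1 + r/4 = 3.47143^(1/16) ≈ 1.080891, so r/4 ≈ 0.0808907.
r ≈ 4·0.0808907 = 32.35626%.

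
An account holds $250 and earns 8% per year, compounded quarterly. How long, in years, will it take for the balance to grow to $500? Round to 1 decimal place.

8.8 years

We need (1 + 0.02)^(4t) = 2, so 4t = ln 2 / ln 1.02 ≈ 35.0028.
t ≈ 35.0028/4 = 8.7507 years.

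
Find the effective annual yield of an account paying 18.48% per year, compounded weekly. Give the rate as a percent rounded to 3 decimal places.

One year is 52 periods at 0.00355385 each: (1 + 0.00355385)^52 ≈ 1.202584.
EAR = 1.202584 − 1 ≈ 20.25838%.

20.258%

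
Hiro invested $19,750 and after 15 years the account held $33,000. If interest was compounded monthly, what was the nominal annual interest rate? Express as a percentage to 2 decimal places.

3.43%

The 180-period growth factor is 33,000/19,750 = 1.67089.
r/12 = 1.67089^(1/180) − 1 ≈ 0.00285604, so r ≈ 12·0.00285604 = 3.42725%.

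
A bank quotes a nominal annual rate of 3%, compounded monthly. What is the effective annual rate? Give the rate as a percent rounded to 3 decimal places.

3.042%

One year is 12 periods at 0.0025 each: (1 + 0.0025)^12 ≈ 1.030416.
EAR = 1.030416 − 1 ≈ 3.04160%.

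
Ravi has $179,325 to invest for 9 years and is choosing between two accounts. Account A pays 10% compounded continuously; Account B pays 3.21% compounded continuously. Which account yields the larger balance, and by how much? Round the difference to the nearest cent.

Account A, by $201,676.94

A: e^(0.1·9) = e^0.9 ≈ 2.45960311116, so 179,325 × 2.45960311116 ≈ 441,068.3279.
B: e^(0.0321·9) = e^0.2889 ≈ 1.33495822603, so 179,325 × 1.33495822603 ≈ 239,391.3839.
Difference ≈ 201,676.9440 in favor of A.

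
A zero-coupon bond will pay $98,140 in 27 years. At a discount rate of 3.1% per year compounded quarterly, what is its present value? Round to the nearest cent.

$42,632.71

Growth factor = (1 + 0.00775)^108 ≈ 2.3019884333.
P = 98,140/2.3019884333 ≈ 42,632.7077.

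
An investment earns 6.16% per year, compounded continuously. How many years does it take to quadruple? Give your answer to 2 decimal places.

22.50 years

e^(0.0616t) = 4, so 0.0616t = ln 4 ≈ 1.3863.
t ≈ 1.3863/0.0616 ≈ 22.5048.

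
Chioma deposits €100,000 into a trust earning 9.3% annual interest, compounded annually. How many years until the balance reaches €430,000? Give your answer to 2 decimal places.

16.40 years

We need (1 + 0.093)^t = 4.3, so t = ln 4.3 / ln 1.093 ≈ 16.4025.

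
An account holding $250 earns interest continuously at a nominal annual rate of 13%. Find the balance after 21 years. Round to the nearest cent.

$3,833.22

A = P·e^(rt) = 250·e^(0.13·21) = 250·e^2.73.
e^2.73 ≈ 15.33288702, so A ≈ 3,833.2218.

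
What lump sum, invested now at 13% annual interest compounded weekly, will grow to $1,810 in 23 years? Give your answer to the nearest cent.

Growth factor = (1 + 0.0025)^1196 ≈ 19.81162165.
P = 1,810/19.81162165 ≈ 91.3605.

$91.36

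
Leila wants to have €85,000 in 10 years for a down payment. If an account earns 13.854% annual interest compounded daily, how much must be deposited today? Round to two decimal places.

€21,274.61

Growth factor = (1 + 0.13854/365)^3650 ≈ 3.9953738094.
P = 85,000/3.9953738094 ≈ 21,274.6051.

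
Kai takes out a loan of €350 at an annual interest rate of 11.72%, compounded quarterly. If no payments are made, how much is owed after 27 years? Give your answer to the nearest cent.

Growth factor = (1 + 0.0293)^108 ≈ 22.62210739.
A ≈ 350 × 22.62210739 ≈ 7,917.7376.

€7,917.74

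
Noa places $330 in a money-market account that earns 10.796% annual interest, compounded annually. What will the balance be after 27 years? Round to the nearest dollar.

$5,256

Growth factor = (1 + 0.10796)^27 ≈ 15.92759497.
A ≈ 330 × 15.92759497 ≈ 5,256.1063.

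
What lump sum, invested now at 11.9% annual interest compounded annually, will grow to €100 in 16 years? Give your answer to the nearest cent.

€16.55

Growth factor = (1 + 0.119)^16 ≈ 6.0434006.
P = 100/6.0434006 ≈ 16.5470.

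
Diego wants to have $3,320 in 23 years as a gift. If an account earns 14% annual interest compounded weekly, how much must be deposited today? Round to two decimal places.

Periodic rate = 14%/52 = 0.00269231; 1196 periods.
P = 3,320/(1 + 0.14/52)^1196 ≈ 3,320/24.92006118 ≈ 133.2260.

$133.23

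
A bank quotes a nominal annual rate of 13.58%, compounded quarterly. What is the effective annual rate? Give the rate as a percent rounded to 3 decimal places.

14.287%

One year is 4 periods at 0.03395 each: (1 + 0.03395)^4 ≈ 1.142873.
EAR = 1.142873 − 1 ≈ 14.28735%.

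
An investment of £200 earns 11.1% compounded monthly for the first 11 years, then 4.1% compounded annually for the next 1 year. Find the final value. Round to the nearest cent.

After 11 years at 11.1%: 200 × 3.37160017 ≈ 674.3200.
Then 1 years at 4.1%: 674.3200 × 1.041 ≈ 701.9672.

£701.97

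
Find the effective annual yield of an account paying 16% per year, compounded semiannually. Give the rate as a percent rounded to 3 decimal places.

16.640%

EAR = (1 + 16%/2)^2 − 1 = (1 + 0.08)^2 − 1.
(1 + 0.08)^2 ≈ 1.1664, so EAR ≈ 16.64000%.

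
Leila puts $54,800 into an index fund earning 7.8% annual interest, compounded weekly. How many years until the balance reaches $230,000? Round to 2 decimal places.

We need (1 + 0.0015)^(52t) = 4.1971, so 52t = ln 4.1971 / ln 1.0015 ≈ 956.9764.
t ≈ 956.9764/52 = 18.4034 years.

18.40 years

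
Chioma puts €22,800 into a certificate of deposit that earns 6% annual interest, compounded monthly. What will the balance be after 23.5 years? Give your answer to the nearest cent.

Periodic rate = 6%/12 = 0.005; periods = 12·23.5 = 282.
A = 22,800·(1 + 0.005)^282 ≈ 22,800·4.0815903581 ≈ 93,060.2602.

€93,060.26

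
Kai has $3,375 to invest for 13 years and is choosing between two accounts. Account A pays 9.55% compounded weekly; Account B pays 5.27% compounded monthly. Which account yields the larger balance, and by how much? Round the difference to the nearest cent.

Account A growth factor: (1 + 0.0955/52)^676 ≈ 3.45686242; balance ≈ 11,666.9107.
Account B growth factor: (1 + 0.0527/12)^156 ≈ 1.980996547; balance ≈ 6,685.8633.
Account A is larger by 4,981.0473.

Account A, by $4,981.05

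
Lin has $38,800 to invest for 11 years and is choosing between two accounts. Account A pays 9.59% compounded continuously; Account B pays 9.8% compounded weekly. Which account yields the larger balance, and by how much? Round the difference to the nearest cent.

Account A growth factor: e^(0.0959·11) = e^1.0549 ≈ 2.87168797075; balance ≈ 111,421.4933.
Account B growth factor: (1 + 0.098/52)^572 ≈ 2.93581608305; balance ≈ 113,909.6640.
Account B is larger by 2,488.1708.

Account B, by $2,488.17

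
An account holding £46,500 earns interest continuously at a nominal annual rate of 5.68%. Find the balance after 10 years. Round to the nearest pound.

£82,060

A = P·e^(rt) = 46,500·e^(0.0568·10) = 46,500·e^0.568.
e^0.568 ≈ 1.7647340515, so A ≈ 82,060.1334.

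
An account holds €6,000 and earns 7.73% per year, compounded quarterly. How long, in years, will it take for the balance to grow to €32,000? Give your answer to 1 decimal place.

21.9 years

We need (1 + 0.019325)^(4t) = 5.3333, so 4t = ln 5.3333 / ln 1.019325 ≈ 87.4566.
t ≈ 87.4566/4 = 21.8642 years.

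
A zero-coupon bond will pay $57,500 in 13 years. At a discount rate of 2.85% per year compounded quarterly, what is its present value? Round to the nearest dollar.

Growth factor = (1 + 0.007125)^52 ≈ 1.4465571155.
P = 57,500/1.4465571155 ≈ 39,749.5539.

$39,750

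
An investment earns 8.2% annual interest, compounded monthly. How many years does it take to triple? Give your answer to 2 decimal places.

(1 + 0.00683333)^(12t) = 3.
12t = ln 3 / ln(1 + 0.00683333) ≈ 1.0986/0.00681009 ≈ 161.3212.
t ≈ 13.4434.

13.44 years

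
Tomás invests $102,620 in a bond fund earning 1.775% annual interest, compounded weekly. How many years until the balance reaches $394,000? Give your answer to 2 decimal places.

(1 + 0.000341346)^(52t) = 394,000/102,620 = 3.8394.
52t·ln(1 + 0.000341346) = ln(3.8394); 52t = 1.3453/0.000341288 ≈ 3941.8861.
t ≈ 75.8055 years.

75.81 years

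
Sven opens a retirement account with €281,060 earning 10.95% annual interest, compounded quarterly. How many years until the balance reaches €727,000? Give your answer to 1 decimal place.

(1 + 0.027375)^(4t) = 727,000/281,060 = 2.5866.
4t·ln(1 + 0.027375) = ln(2.5866); 4t = 0.95036/0.027007 ≈ 35.1893.
t ≈ 8.7973 years.

8.8 years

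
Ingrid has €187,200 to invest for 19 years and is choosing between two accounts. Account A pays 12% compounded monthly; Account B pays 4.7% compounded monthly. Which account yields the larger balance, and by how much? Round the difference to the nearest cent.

Account A growth factor: (1 + 0.01)^228 ≈ 9.666588301289; balance ≈ 1,809,585.3300.
Account B growth factor: (1 + 0.047/12)^228 ≈ 2.43818951357; balance ≈ 456,429.0769.
Account A is larger by 1,353,156.2531.

Account A, by €1,353,156.25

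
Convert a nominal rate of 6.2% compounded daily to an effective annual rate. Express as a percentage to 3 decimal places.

One year is 365 periods at 0.000169863 each: (1 + 0.000169863)^365 ≈ 1.063957.
EAR = 1.063957 − 1 ≈ 6.39567%.

6.396%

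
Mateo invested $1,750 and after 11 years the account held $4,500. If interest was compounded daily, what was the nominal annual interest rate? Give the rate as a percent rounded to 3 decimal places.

8.587%

The 4015-period growth factor is 4,500/1,750 = 2.57143.
r/365 = 2.57143^(1/4015) − 1 ≈ 0.000235261, so r ≈ 365·0.000235261 = 8.58702%.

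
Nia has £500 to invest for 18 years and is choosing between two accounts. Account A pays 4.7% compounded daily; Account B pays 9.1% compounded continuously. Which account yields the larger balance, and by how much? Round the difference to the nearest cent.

Account B, by £1,407.34

A: (1 + 0.047/365)^6570 ≈ 2.330180043, so 500 × 2.330180043 ≈ 1,165.0900.
B: e^(0.091·18) = e^1.638 ≈ 5.144869477, so 500 × 5.144869477 ≈ 2,572.4347.
Difference ≈ 1,407.3447 in favor of B.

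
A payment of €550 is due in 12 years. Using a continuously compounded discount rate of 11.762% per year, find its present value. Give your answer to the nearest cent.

€134.09

P = A·e^(−rt) = 550·e^(−1.41144).
e^(−1.41144) ≈ 0.24379197, so P ≈ 134.0856.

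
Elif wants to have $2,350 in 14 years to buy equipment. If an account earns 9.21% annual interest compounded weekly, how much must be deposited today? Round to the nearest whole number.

$648

Periodic rate = 9.21%/52 = 0.00177115; 728 periods.
P = 2,350/(1 + 0.0921/52)^728 ≈ 2,350/3.626469131 ≈ 648.0132.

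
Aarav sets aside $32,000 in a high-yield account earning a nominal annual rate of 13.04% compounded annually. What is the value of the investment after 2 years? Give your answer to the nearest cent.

$40,889.73

Growth factor = (1 + 0.1304)^2 ≈ 1.27780416.
A ≈ 32,000 × 1.27780416 ≈ 40,889.7331.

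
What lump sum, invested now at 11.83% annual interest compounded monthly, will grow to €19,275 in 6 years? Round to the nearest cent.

Growth factor = (1 + 0.1183/12)^72 ≈ 2.0265282417.
P = 19,275/2.0265282417 ≈ 9,511.3404.

€9,511.34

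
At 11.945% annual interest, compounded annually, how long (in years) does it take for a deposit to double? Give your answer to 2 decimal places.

6.14 years

(1 + 0.11945)^t = 2.
t = ln 2 / ln(1 + 0.11945) ≈ 0.69315/0.112837 ≈ 6.1429.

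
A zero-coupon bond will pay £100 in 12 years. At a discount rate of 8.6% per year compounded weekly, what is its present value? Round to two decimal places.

£35.66

Growth factor = (1 + 0.086/52)^624 ≈ 2.8042821.
P = 100/2.8042821 ≈ 35.6598.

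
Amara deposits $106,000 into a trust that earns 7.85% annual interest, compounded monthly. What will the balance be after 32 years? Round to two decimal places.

$1,296,285.85

Periodic rate = 7.85%/12 = 0.00654167; periods = 12·32 = 384.
A = 106,000·(1 + 0.0785/12)^384 ≈ 106,000·12.22911182144 ≈ 1,296,285.8531.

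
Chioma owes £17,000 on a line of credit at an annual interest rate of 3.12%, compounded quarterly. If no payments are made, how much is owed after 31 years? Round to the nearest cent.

Periodic rate = 3.12%/4 = 0.0078; periods = 4·31 = 124.
A = 17,000·(1 + 0.0078)^124 ≈ 17,000·2.6207156276 ≈ 44,552.1657.

£44,552.17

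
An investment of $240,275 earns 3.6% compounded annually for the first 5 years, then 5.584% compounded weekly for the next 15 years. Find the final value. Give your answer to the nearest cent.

Phase 1: 240,275·(1 + 0.036)^5 ≈ 286,752.5991.
Phase 2: 286,752.5991·(1 + 0.05584/52)^780 ≈ 662,334.3010.

$662,334.30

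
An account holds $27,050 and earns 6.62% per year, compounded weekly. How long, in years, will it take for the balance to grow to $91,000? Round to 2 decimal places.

We need (1 + 0.00127308)^(52t) = 3.3641, so 52t = ln 3.3641 / ln 1.001273 ≈ 953.5516.
t ≈ 953.5516/52 = 18.3375 years.

18.34 years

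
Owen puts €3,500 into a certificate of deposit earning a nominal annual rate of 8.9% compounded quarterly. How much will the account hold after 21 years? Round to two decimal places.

€22,226.24

Growth factor = (1 + 0.02225)^84 ≈ 6.3503551601.
A ≈ 3,500 × 6.3503551601 ≈ 22,226.2431.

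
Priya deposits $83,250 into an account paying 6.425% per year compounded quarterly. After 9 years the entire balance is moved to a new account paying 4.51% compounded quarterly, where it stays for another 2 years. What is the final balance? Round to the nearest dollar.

$161,612

After 9 years at 6.425%: 83,250 × 1.77474201454 ≈ 147,747.2727.
Then 2 years at 4.51%: 147,747.2727 × 1.09384092615 ≈ 161,612.0136.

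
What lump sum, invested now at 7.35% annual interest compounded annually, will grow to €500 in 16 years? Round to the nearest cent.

Growth factor = (1 + 0.0735)^16 ≈ 3.11051844.
P = 500/3.11051844 ≈ 160.7449.

€160.74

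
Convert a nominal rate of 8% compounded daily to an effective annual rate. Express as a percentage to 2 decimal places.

8.33%

One year is 365 periods at 0.000219178 each: (1 + 0.000219178)^365 ≈ 1.083278.
EAR = 1.083278 − 1 ≈ 8.32776%.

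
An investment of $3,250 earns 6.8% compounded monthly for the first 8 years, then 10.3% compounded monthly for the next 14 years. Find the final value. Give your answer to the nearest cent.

Phase 1: 3,250·(1 + 0.068/12)^96 ≈ 5,590.7836.
Phase 2: 5,590.7836·(1 + 0.103/12)^168 ≈ 23,499.1926.

$23,499.19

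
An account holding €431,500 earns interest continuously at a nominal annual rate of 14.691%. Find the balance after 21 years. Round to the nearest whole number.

€9,436,850

A = P·e^(rt) = 431,500·e^(0.14691·21) = 431,500·e^3.08511.
e^3.08511 ≈ 21.86987239573, so A ≈ 9,436,849.9388.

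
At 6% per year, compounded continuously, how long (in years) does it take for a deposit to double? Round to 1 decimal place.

11.6 years

e^(0.06t) = 2, so 0.06t = ln 2 ≈ 0.69315.
t ≈ 0.69315/0.06 ≈ 11.5525.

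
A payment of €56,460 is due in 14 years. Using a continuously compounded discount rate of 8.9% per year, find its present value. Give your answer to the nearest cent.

€16,240.89

P = A·e^(−rt) = 56,460·e^(−1.246).
e^(−1.246) ≈ 0.28765311115, so P ≈ 16,240.8947.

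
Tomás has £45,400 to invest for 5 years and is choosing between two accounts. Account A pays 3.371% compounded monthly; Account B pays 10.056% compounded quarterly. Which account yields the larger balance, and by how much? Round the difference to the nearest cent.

A: (1 + 0.03371/12)^60 ≈ 1.183307756, so 45,400 × 1.183307756 ≈ 53,722.1721.
B: (1 + 0.02514)^20 ≈ 1.6430984737, so 45,400 × 1.6430984737 ≈ 74,596.6707.
Difference ≈ 20,874.4986 in favor of B.

Account B, by £20,874.50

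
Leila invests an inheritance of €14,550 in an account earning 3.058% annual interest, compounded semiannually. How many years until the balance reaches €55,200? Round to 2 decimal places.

43.94 years

We need (1 + 0.01529)^(2t) = 3.7938, so 2t = ln 3.7938 / ln 1.01529 ≈ 87.8705.
t ≈ 87.8705/2 = 43.9352 years.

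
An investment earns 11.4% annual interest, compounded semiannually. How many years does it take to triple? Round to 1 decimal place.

(1 + 0.057)^(2t) = 3.
2t = ln 3 / ln(1 + 0.057) ≈ 1.0986/0.0554347 ≈ 19.8181.
t ≈ 9.9091.

9.9 years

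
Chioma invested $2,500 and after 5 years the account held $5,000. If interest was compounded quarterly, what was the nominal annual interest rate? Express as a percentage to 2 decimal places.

(1 + r/4)^20 = 5,000/2,500 = 2.
1 + r/4 = 2^(1/20) ≈ 1.035265, so r/4 ≈ 0.0352649.
r ≈ 4·0.0352649 = 14.10597%.

14.11%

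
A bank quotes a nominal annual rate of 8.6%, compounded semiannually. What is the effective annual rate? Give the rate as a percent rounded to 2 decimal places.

8.78%

One year is 2 periods at 0.043 each: (1 + 0.043)^2 ≈ 1.087849.
EAR = 1.087849 − 1 ≈ 8.78490%.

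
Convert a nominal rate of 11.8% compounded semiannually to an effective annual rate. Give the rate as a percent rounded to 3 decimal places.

One year is 2 periods at 0.059 each: (1 + 0.059)^2 ≈ 1.121481.
EAR = 1.121481 − 1 ≈ 12.14810%.

12.148%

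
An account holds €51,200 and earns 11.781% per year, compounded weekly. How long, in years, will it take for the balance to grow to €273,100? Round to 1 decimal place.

(1 + 0.00226558)^(52t) = 273,100/51,200 = 5.334.
52t·ln(1 + 0.00226558) = ln(5.334); 52t = 1.6741/0.00226301 ≈ 739.7649.
t ≈ 14.2262 years.

14.2 years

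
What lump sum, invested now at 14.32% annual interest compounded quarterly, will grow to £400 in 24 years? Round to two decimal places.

Periodic rate = 14.32%/4 = 0.0358; 96 periods.
P = 400/(1 + 0.0358)^96 ≈ 400/29.2743352 ≈ 13.6638.

£13.66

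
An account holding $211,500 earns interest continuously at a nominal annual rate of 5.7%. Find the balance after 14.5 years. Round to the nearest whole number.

$483,342

A = P·e^(rt) = 211,500·e^(0.057·14.5) = 211,500·e^0.8265.
e^0.8265 ≈ 2.28530615488, so A ≈ 483,342.2518.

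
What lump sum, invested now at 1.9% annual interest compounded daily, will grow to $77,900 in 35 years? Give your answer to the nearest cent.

Growth factor = (1 + 0.019/365)^12775 ≈ 1.9444568671.
P = 77,900/1.9444568671 ≈ 40,062.6012.

$40,062.60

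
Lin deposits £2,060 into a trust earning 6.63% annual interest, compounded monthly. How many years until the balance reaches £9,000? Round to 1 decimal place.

We need (1 + 0.005525)^(12t) = 4.3689, so 12t = ln 4.3689 / ln 1.005525 ≈ 267.6178.
t ≈ 267.6178/12 = 22.3015 years.

22.3 years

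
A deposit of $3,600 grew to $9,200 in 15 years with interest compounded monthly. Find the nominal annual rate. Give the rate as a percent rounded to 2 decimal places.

6.27%

The 180-period growth factor is 9,200/3,600 = 2.55556.
r/12 = 2.55556^(1/180) − 1 ≈ 0.00522622, so r ≈ 12·0.00522622 = 6.27146%.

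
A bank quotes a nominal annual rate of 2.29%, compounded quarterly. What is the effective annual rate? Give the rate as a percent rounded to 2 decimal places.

One year is 4 periods at 0.005725 each: (1 + 0.005725)^4 ≈ 1.023097.
EAR = 1.023097 − 1 ≈ 2.30974%.

2.31%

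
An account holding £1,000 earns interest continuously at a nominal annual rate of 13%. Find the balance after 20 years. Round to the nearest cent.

£13,463.74

A = P·e^(rt) = 1,000·e^(0.13·20) = 1,000·e^2.6.
e^2.6 ≈ 13.463738035, so A ≈ 13,463.7380.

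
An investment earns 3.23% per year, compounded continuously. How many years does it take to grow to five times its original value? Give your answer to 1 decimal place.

49.8 years

e^(0.0323t) = 5, so 0.0323t = ln 5 ≈ 1.6094.
t ≈ 1.6094/0.0323 ≈ 49.8278.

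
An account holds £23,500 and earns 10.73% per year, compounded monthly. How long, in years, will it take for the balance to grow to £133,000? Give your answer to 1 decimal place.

(1 + 0.00894167)^(12t) = 133,000/23,500 = 5.6596.
12t·ln(1 + 0.00894167) = ln(5.6596); 12t = 1.7333/0.00890193 ≈ 194.7161.
t ≈ 16.2263 years.

16.2 years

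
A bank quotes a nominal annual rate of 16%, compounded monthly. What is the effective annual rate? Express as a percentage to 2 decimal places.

17.23%

One year is 12 periods at 0.0133333 each: (1 + 0.0133333)^12 ≈ 1.172271.
EAR = 1.172271 − 1 ≈ 17.22708%.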